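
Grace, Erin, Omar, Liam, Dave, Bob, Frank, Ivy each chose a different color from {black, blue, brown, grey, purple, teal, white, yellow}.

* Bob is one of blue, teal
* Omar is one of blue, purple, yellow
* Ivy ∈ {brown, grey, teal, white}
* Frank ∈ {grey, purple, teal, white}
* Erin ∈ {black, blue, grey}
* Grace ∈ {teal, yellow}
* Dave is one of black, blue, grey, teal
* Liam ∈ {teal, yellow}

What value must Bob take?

blue

The 8 variables draw from only 8 values {black, blue, brown, grey, purple, teal, white, yellow}, so each is used; only Ivy can be brown, hence Ivy = brown.
The 7 still-open variables together cover exactly {black, blue, grey, purple, teal, white, yellow} — 7 values for 7 variables — and white appears only in Frank's list, so Frank = white.
Among the 6 still-open variables, purple fits only Omar (and all 6 values in {black, blue, grey, purple, teal, yellow} must be used), so Omar = purple.
Grace and Liam between them cover only {teal, yellow} — a naked pair. Remove those values from Dave, Bob.
So Bob = blue.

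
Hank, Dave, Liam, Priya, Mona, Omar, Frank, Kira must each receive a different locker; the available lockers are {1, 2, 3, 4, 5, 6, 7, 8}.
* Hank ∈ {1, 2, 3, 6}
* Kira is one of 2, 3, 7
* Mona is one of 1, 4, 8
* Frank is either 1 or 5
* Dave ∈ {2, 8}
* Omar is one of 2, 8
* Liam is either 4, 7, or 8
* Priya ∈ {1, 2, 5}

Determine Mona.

4

The 8 variables draw from only 8 values {1, 2, 3, 4, 5, 6, 7, 8}, so each is used; only Hank can be 6, hence Hank = 6.
The 7 still-open variables together cover exactly {1, 2, 3, 4, 5, 7, 8} — 7 values for 7 variables — and 3 appears only in Kira's list, so Kira = 3.
Among the 6 still-open variables, 7 fits only Liam (and all 6 values in {1, 2, 4, 5, 7, 8} must be used), so Liam = 7.
The 5 still-open variables draw from only 5 values {1, 2, 4, 5, 8}, so each is used; only Mona can be 4, hence Mona = 4.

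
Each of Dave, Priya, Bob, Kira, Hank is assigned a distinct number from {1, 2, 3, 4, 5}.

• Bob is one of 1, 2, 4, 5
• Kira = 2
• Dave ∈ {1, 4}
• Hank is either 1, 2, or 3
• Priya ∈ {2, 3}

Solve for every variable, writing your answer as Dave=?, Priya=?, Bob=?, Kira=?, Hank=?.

Dave=4, Priya=3, Bob=5, Kira=2, Hank=1

Kira must be 2 (only option left). Strike 2 from Priya, Bob, Hank.
Priya has just one choice, so Priya = 3. Eliminate 3 elsewhere: Hank.
Hank's domain is down to {1}, so Hank = 1. Remove 1 from Dave, Bob.
Dave has just one choice, so Dave = 4. Eliminate 4 elsewhere: Bob.
Bob must be 5 (only option left).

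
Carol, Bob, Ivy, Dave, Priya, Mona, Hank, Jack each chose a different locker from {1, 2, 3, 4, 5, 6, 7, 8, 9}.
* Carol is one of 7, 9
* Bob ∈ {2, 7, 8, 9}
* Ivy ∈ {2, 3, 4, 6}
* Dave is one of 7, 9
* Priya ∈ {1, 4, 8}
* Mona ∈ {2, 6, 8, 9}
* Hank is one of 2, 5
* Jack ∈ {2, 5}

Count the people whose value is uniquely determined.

Carol and Dave between them cover only {7, 9} — a naked pair. Remove those values from Bob, Mona.
Hank and Jack between them cover only {2, 5} — a naked pair. Remove those values from Bob, Ivy, Mona.
Bob's domain is down to {8}, so Bob = 8. Strike 8 from Priya, Mona.
Mona must be 6 (only option left). So Ivy can't be 6.
Determined: Bob=8, Mona=6. The other people each still have more than one consistent value. That makes 2.

2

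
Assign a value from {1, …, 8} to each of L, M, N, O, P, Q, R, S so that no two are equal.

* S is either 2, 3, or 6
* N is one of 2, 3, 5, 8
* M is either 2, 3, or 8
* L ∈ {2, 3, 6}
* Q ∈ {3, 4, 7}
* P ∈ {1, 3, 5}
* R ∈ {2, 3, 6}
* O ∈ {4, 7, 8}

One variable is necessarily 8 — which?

Among the 8 variables, 1 fits only P (and all 8 values in {1, 2, 3, 4, 5, 6, 7, 8} must be used), so P = 1.
The 7 still-open variables together cover exactly {2, 3, 4, 5, 6, 7, 8} — 7 values for 7 variables — and 5 appears only in N's list, so N = 5.
L, R, S between them cover only {2, 3, 6} — a naked triple. Remove those values from M, Q.
So 8 goes to M.

M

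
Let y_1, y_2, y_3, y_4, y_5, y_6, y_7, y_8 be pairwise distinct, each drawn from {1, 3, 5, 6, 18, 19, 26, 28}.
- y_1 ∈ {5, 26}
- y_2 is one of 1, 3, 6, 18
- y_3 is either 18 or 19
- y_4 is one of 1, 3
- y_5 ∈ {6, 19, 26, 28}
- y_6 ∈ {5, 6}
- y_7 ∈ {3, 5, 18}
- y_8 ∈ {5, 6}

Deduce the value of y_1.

26

The 8 variables draw from only 8 values {1, 3, 5, 6, 18, 19, 26, 28}, so each is used; only y_5 can be 28, hence y_5 = 28.
The 7 still-open variables draw from only 7 values {1, 3, 5, 6, 18, 19, 26}, so each is used; only y_3 can be 19, hence y_3 = 19.
The 6 still-open variables together cover exactly {1, 3, 5, 6, 18, 26} — 6 values for 6 variables — and 26 appears only in y_1's list, so y_1 = 26.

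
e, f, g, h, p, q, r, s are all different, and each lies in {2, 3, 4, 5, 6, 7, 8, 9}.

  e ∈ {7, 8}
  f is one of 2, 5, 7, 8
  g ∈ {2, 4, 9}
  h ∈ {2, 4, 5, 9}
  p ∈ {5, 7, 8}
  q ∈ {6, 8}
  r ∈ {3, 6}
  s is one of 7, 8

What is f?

The 8 variables together cover exactly {2, 3, 4, 5, 6, 7, 8, 9} — 8 values for 8 variables — and 3 appears only in r's list, so r = 3.
The 7 still-open variables draw from only 7 values {2, 4, 5, 6, 7, 8, 9}, so each is used; only q can be 6, hence q = 6.
e and s between them cover only {7, 8} — a naked pair. Remove those values from f, p.
That leaves p = 5. So f, h can't be 5.
So f = 2.

2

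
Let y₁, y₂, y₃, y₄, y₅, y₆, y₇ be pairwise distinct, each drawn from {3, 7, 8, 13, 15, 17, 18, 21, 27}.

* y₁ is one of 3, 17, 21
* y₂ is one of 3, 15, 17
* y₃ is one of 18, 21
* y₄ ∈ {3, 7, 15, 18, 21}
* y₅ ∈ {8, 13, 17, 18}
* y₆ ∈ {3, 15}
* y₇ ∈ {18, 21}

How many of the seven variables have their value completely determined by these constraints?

The 2 variables y₃ and y₇ are confined to {18, 21}, which locks those values in; drop them from y₁, y₄, y₅.
y₁, y₂, y₆ share exactly the 3 values {3, 15, 17}; by pigeonhole those values go to them, so strike 3, 15, 17 from y₄, y₅.
y₄ must be 7 (only option left).
Determined: y₄=7. The other variables each still have more than one consistent value. That makes 1.

1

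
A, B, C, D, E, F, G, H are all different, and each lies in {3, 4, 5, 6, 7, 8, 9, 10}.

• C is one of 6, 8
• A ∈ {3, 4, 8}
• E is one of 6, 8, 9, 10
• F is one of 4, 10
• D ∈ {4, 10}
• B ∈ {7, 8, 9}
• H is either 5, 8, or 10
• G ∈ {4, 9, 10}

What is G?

The 8 variables together cover exactly {3, 4, 5, 6, 7, 8, 9, 10} — 8 values for 8 variables — and 3 appears only in A's list, so A = 3.
The 7 still-open variables draw from only 7 values {4, 5, 6, 7, 8, 9, 10}, so each is used; only H can be 5, hence H = 5.
The 6 still-open variables together cover exactly {4, 6, 7, 8, 9, 10} — 6 values for 6 variables — and 7 appears only in B's list, so B = 7.
D and F share exactly the 2 values {4, 10}; by pigeonhole those values go to them, so strike 4, 10 from E, G.
So G = 9.

9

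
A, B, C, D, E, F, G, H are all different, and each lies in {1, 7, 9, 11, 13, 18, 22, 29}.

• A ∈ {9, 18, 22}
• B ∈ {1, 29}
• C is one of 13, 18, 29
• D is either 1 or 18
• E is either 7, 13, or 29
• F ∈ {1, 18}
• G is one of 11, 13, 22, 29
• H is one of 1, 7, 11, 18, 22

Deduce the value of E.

7

Among the 8 variables, 9 fits only A (and all 8 values in {1, 7, 9, 11, 13, 18, 22, 29} must be used), so A = 9.
D and F share exactly the 2 values {1, 18}; by pigeonhole those values go to them, so strike 1, 18 from B, C, H.
B's domain is down to {29}, so B = 29. So C, E, G can't be 29.
C must be 13 (only option left). Strike 13 from E, G.
So E = 7.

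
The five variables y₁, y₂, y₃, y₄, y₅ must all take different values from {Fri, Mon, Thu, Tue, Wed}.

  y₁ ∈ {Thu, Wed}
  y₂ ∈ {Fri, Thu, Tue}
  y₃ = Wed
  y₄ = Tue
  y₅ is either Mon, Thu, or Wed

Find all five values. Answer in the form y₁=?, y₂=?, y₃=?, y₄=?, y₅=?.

y₃'s domain is down to {Wed}, so y₃ = Wed. So y₁, y₅ can't be Wed.
y₄ has just one choice, so y₄ = Tue. Strike Tue from y₂.
y₁ must be Thu (only option left). So y₂, y₅ can't be Thu.
y₂ must be Fri (only option left).
y₅ must be Mon (only option left).

y₁=Thu, y₂=Fri, y₃=Wed, y₄=Tue, y₅=Mon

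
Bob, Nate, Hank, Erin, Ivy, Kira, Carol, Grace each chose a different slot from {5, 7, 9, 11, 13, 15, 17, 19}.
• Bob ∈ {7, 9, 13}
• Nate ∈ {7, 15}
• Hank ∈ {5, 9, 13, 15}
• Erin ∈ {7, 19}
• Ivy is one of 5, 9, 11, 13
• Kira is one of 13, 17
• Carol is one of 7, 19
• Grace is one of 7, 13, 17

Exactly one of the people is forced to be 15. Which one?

Nate

The 8 variables draw from only 8 values {5, 7, 9, 11, 13, 15, 17, 19}, so each is used; only Ivy can be 11, hence Ivy = 11.
The 7 still-open variables together cover exactly {5, 7, 9, 13, 15, 17, 19} — 7 values for 7 variables — and 5 appears only in Hank's list, so Hank = 5.
The 6 still-open variables together cover exactly {7, 9, 13, 15, 17, 19} — 6 values for 6 variables — and 9 appears only in Bob's list, so Bob = 9.
The 5 still-open variables together cover exactly {7, 13, 15, 17, 19} — 5 values for 5 variables — and 15 appears only in Nate's list, so Nate = 15.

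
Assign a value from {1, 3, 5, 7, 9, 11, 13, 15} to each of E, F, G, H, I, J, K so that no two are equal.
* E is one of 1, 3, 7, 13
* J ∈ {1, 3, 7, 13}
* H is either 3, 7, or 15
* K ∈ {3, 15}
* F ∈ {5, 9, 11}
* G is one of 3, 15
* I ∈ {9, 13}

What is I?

G and K share exactly the 2 values {3, 15}; by pigeonhole those values go to them, so strike 3, 15 from E, H, J.
H must be 7 (only option left). Strike 7 from E, J.
E and J between them cover only {1, 13} — a naked pair. Remove those values from I.
So I = 9.

9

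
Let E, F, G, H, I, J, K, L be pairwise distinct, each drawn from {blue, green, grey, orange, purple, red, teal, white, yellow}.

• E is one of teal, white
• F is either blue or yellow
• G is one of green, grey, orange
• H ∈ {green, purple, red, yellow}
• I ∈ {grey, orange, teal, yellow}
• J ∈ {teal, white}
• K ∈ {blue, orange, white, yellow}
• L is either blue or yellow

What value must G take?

green

The 2 variables E and J are confined to {teal, white}, which locks those values in; drop them from I, K.
F and L between them cover only {blue, yellow} — a naked pair. Remove those values from H, I, K.
That leaves K = orange. Eliminate orange elsewhere: G, I.
I has just one choice, so I = grey. Strike grey from G.
So G = green.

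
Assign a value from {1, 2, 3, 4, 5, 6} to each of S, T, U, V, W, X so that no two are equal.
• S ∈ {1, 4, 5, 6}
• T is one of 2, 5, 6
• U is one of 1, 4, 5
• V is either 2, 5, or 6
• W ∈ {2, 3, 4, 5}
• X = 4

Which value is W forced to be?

3

X's domain is down to {4}, so X = 4. Eliminate 4 elsewhere: S, U, W.
The 5 still-open variables draw from only 5 values {1, 2, 3, 5, 6}, so each is used; only W can be 3, hence W = 3.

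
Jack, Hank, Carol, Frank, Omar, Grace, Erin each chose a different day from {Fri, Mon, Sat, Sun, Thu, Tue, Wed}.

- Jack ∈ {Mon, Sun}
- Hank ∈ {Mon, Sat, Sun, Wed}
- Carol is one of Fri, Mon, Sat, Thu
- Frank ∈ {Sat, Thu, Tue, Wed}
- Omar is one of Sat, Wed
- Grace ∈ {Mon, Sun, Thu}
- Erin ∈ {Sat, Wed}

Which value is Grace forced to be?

The 7 variables together cover exactly {Fri, Mon, Sat, Sun, Thu, Tue, Wed} — 7 values for 7 variables — and Fri appears only in Carol's list, so Carol = Fri.
Among the 6 still-open variables, Tue fits only Frank (and all 6 values in {Mon, Sat, Sun, Thu, Tue, Wed} must be used), so Frank = Tue.
Among the 5 still-open variables, Thu fits only Grace (and all 5 values in {Mon, Sat, Sun, Thu, Wed} must be used), so Grace = Thu.

Thu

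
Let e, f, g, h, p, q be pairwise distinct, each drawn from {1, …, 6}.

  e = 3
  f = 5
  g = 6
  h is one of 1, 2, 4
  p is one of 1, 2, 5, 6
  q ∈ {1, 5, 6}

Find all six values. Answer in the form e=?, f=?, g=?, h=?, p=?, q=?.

e's domain is down to {3}, so e = 3.
That leaves f = 5. Strike 5 from p, q.
g must be 6 (only option left). So p, q can't be 6.
q must be 1 (only option left). Remove 1 from h, p.
p has just one choice, so p = 2. Eliminate 2 elsewhere: h.
h has just one choice, so h = 4.

e=3, f=5, g=6, h=4, p=2, q=1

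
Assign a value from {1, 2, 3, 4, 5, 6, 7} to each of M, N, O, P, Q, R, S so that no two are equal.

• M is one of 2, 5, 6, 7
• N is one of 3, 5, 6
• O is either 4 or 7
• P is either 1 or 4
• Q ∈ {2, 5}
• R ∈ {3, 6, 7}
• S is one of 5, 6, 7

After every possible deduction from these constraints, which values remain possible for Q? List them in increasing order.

Among the 7 variables, 1 fits only P (and all 7 values in {1, 2, 3, 4, 5, 6, 7} must be used), so P = 1.
The 6 still-open variables together cover exactly {2, 3, 4, 5, 6, 7} — 6 values for 6 variables — and 4 appears only in O's list, so O = 4.
No further eliminations apply; Q can still be any of 2, 5.

2, 5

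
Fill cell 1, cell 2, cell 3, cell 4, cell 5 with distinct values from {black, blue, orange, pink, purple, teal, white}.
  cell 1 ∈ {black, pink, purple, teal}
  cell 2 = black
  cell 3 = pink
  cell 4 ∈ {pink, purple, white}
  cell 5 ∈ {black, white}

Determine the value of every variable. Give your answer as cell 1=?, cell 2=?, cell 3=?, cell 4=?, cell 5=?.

cell 1=teal, cell 2=black, cell 3=pink, cell 4=purple, cell 5=white

cell 2 has just one choice, so cell 2 = black. Eliminate black elsewhere: cell 1, cell 5.
cell 3's domain is down to {pink}, so cell 3 = pink. Remove pink from cell 1, cell 4.
That leaves cell 5 = white. Eliminate white elsewhere: cell 4.
That leaves cell 4 = purple. Strike purple from cell 1.
cell 1 has just one choice, so cell 1 = teal.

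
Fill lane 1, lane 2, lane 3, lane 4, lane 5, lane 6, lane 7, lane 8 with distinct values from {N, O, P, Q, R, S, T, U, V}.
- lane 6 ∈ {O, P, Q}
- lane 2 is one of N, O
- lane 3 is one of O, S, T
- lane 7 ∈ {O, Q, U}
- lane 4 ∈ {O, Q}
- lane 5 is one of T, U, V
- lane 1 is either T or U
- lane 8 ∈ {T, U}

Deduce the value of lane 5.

The 8 variables draw from only 8 values {N, O, P, Q, S, T, U, V}, so each is used; only lane 2 can be N, hence lane 2 = N.
The 7 still-open variables together cover exactly {O, P, Q, S, T, U, V} — 7 values for 7 variables — and P appears only in lane 6's list, so lane 6 = P.
The 6 still-open variables draw from only 6 values {O, Q, S, T, U, V}, so each is used; only lane 3 can be S, hence lane 3 = S.
The 5 still-open variables together cover exactly {O, Q, T, U, V} — 5 values for 5 variables — and V appears only in lane 5's list, so lane 5 = V.

V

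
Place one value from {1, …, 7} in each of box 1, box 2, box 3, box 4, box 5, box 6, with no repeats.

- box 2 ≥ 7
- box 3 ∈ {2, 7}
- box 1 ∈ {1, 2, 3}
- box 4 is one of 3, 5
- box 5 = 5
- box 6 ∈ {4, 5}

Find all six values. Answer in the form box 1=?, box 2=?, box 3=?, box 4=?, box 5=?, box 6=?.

box 2's domain is down to {7}, so box 2 = 7. Eliminate 7 elsewhere: box 3.
box 3's domain is down to {2}, so box 3 = 2. Remove 2 from box 1.
box 5's domain is down to {5}, so box 5 = 5. So box 4, box 6 can't be 5.
box 6 has just one choice, so box 6 = 4.
box 4 has just one choice, so box 4 = 3. Eliminate 3 elsewhere: box 1.
box 1's domain is down to {1}, so box 1 = 1.

box 1=1, box 2=7, box 3=2, box 4=3, box 5=5, box 6=4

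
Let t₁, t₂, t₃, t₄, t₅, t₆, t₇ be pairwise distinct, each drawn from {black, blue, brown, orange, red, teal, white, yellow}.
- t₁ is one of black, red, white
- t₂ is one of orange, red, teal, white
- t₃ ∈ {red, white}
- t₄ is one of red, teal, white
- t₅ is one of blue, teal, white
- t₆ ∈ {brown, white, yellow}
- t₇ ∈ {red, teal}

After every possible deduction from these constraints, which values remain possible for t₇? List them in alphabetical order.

red, teal

t₃, t₄, t₇ share exactly the 3 values {red, teal, white}; by pigeonhole those values go to them, so strike red, teal, white from t₁, t₂, t₅, t₆.
t₁ has just one choice, so t₁ = black.
t₂ must be orange (only option left).
That leaves t₅ = blue.
No further eliminations apply; t₇ can still be any of red, teal.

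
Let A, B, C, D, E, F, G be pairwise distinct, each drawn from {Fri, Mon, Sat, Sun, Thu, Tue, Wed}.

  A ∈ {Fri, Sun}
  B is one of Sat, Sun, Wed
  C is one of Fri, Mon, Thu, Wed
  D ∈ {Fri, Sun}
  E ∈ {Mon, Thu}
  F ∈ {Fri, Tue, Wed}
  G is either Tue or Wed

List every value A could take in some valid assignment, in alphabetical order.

Fri, Sun

The 7 variables draw from only 7 values {Fri, Mon, Sat, Sun, Thu, Tue, Wed}, so each is used; only B can be Sat, hence B = Sat.
A and D between them cover only {Fri, Sun} — a naked pair. Remove those values from C, F.
F and G share exactly the 2 values {Tue, Wed}; by pigeonhole those values go to them, so strike Tue, Wed from C.
No further eliminations apply; A can still be any of Fri, Sun.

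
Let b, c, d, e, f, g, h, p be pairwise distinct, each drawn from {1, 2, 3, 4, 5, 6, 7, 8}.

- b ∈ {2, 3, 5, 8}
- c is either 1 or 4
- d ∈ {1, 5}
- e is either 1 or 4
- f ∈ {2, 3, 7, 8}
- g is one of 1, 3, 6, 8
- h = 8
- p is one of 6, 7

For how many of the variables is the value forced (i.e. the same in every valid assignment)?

h must be 8 (only option left). Strike 8 from b, f, g.
c and e share exactly the 2 values {1, 4}; by pigeonhole those values go to them, so strike 1, 4 from d, g.
d's domain is down to {5}, so d = 5. Eliminate 5 elsewhere: b.
Determined: d=5, h=8. The other variables each still have more than one consistent value. That makes 2.

2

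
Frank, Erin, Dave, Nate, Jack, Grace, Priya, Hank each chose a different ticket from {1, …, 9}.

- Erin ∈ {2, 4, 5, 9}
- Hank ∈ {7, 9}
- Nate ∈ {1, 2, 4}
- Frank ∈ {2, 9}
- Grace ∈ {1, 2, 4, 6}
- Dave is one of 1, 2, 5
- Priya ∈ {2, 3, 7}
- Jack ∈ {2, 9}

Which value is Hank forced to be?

7

Among the 8 variables, 3 fits only Priya (and all 8 values in {1, 2, 3, 4, 5, 6, 7, 9} must be used), so Priya = 3.
Among the 7 still-open variables, 6 fits only Grace (and all 7 values in {1, 2, 4, 5, 6, 7, 9} must be used), so Grace = 6.
Among the 6 still-open variables, 7 fits only Hank (and all 6 values in {1, 2, 4, 5, 7, 9} must be used), so Hank = 7.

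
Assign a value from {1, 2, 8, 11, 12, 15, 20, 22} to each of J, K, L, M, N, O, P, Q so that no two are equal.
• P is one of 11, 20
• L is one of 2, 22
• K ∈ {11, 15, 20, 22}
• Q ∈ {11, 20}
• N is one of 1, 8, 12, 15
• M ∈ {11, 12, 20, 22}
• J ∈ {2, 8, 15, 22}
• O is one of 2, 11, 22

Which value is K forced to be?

15

The 8 variables together cover exactly {1, 2, 8, 11, 12, 15, 20, 22} — 8 values for 8 variables — and 1 appears only in N's list, so N = 1.
The 7 still-open variables draw from only 7 values {2, 8, 11, 12, 15, 20, 22}, so each is used; only J can be 8, hence J = 8.
The 6 still-open variables together cover exactly {2, 11, 12, 15, 20, 22} — 6 values for 6 variables — and 12 appears only in M's list, so M = 12.
The 5 still-open variables together cover exactly {2, 11, 15, 20, 22} — 5 values for 5 variables — and 15 appears only in K's list, so K = 15.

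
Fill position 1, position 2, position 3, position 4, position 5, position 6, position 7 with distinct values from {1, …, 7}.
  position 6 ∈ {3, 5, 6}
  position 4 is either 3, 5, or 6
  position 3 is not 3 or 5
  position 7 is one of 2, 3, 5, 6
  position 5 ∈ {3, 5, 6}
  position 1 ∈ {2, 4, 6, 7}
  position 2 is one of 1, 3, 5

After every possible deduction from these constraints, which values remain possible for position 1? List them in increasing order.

4, 7

position 4, position 5, position 6 share exactly the 3 values {3, 5, 6}; by pigeonhole those values go to them, so strike 3, 5, 6 from position 1, position 2, position 3, position 7.
That leaves position 2 = 1. So position 3 can't be 1.
That leaves position 7 = 2. Eliminate 2 elsewhere: position 1, position 3.
No further eliminations apply; position 1 can still be any of 4, 7.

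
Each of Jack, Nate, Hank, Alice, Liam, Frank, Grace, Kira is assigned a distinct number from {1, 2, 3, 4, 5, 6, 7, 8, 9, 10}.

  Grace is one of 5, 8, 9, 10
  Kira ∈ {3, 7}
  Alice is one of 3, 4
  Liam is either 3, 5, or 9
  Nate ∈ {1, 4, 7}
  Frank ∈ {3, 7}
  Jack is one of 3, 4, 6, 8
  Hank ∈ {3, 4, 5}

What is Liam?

Frank and Kira share exactly the 2 values {3, 7}; by pigeonhole those values go to them, so strike 3, 7 from Jack, Nate, Hank, Alice, Liam.
Alice must be 4 (only option left). Strike 4 from Jack, Nate, Hank.
Nate must be 1 (only option left).
Hank has just one choice, so Hank = 5. Eliminate 5 elsewhere: Liam, Grace.
So Liam = 9.

9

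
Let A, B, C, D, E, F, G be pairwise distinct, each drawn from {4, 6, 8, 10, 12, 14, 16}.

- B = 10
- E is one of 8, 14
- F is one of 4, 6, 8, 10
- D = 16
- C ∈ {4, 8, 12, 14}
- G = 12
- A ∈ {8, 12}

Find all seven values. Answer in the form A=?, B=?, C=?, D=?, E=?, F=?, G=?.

A=8, B=10, C=4, D=16, E=14, F=6, G=12

B must be 10 (only option left). Eliminate 10 elsewhere: F.
That leaves D = 16.
G has just one choice, so G = 12. So A, C can't be 12.
A's domain is down to {8}, so A = 8. Remove 8 from C, E, F.
E's domain is down to {14}, so E = 14. So C can't be 14.
C has just one choice, so C = 4. Eliminate 4 elsewhere: F.
F must be 6 (only option left).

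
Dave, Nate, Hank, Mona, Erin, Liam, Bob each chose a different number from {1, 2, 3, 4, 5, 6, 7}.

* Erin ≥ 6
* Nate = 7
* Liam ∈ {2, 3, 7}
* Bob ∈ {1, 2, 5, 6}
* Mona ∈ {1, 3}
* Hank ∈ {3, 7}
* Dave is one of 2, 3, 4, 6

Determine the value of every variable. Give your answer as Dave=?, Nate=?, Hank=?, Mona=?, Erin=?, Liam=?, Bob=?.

Nate's domain is down to {7}, so Nate = 7. Eliminate 7 elsewhere: Hank, Erin, Liam.
Hank has just one choice, so Hank = 3. Eliminate 3 elsewhere: Dave, Mona, Liam.
Mona has just one choice, so Mona = 1. Strike 1 from Bob.
That leaves Erin = 6. So Dave, Bob can't be 6.
Liam's domain is down to {2}, so Liam = 2. Remove 2 from Dave, Bob.
Bob must be 5 (only option left).
Dave has just one choice, so Dave = 4.

Dave=4, Nate=7, Hank=3, Mona=1, Erin=6, Liam=2, Bob=5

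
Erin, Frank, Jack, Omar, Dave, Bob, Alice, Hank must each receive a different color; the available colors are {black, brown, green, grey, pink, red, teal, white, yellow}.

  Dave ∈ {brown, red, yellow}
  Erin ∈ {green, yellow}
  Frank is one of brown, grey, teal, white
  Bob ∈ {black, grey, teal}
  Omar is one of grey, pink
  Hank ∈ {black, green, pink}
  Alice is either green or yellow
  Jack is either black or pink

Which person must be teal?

The 2 variables Erin and Alice are confined to {green, yellow}, which locks those values in; drop them from Dave, Hank.
The 2 variables Jack and Hank are confined to {black, pink}, which locks those values in; drop them from Omar, Bob.
Omar's domain is down to {grey}, so Omar = grey. Remove grey from Frank, Bob.
So teal goes to Bob.

Bob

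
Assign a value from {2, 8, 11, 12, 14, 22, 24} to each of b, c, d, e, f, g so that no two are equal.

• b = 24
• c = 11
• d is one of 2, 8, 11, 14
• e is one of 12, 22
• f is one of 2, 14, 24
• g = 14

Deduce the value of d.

b must be 24 (only option left). Strike 24 from f.
c must be 11 (only option left). Strike 11 from d.
g has just one choice, so g = 14. So d, f can't be 14.
f has just one choice, so f = 2. Eliminate 2 elsewhere: d.
So d = 8.

8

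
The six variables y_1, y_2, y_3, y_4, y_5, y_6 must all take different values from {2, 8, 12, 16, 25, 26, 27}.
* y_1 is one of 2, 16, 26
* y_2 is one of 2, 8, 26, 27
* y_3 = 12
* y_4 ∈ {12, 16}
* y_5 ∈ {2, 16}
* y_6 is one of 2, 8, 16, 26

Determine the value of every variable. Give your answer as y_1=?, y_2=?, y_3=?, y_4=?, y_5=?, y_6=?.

y_3 has just one choice, so y_3 = 12. So y_4 can't be 12.
y_4 must be 16 (only option left). Eliminate 16 elsewhere: y_1, y_5, y_6.
y_5's domain is down to {2}, so y_5 = 2. Remove 2 from y_1, y_2, y_6.
y_1 has just one choice, so y_1 = 26. Eliminate 26 elsewhere: y_2, y_6.
y_6's domain is down to {8}, so y_6 = 8. So y_2 can't be 8.
That leaves y_2 = 27.

y_1=26, y_2=27, y_3=12, y_4=16, y_5=2, y_6=8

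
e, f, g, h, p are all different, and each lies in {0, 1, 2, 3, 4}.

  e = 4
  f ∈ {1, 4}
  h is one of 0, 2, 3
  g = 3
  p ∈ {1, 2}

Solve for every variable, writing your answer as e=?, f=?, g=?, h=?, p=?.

e has just one choice, so e = 4. So f can't be 4.
That leaves f = 1. Remove 1 from p.
g has just one choice, so g = 3. So h can't be 3.
p must be 2 (only option left). Remove 2 from h.
h's domain is down to {0}, so h = 0.

e=4, f=1, g=3, h=0, p=2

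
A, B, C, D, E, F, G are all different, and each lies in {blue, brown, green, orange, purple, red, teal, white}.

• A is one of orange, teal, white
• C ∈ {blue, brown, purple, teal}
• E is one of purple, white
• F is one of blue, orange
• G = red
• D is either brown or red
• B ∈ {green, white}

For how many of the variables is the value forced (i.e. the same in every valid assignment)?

G's domain is down to {red}, so G = red. Strike red from D.
D has just one choice, so D = brown. So C can't be brown.
Determined: D=brown, G=red. The other variables each still have more than one consistent value. That makes 2.

2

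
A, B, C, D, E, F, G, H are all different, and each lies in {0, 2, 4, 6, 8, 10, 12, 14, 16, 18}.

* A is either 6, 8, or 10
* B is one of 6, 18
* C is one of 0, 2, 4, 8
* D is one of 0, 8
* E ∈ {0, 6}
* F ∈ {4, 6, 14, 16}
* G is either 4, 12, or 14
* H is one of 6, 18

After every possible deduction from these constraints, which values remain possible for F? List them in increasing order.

B and H between them cover only {6, 18} — a naked pair. Remove those values from A, E, F.
E's domain is down to {0}, so E = 0. So C, D can't be 0.
That leaves D = 8. Strike 8 from A, C.
A's domain is down to {10}, so A = 10.
No further eliminations apply; F can still be any of 4, 14, 16.

4, 14, 16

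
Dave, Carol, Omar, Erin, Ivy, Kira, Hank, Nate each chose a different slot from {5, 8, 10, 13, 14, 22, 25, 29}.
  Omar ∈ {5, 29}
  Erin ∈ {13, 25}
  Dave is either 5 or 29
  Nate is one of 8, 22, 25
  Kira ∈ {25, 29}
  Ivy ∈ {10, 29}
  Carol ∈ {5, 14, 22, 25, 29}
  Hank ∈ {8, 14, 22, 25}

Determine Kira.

Among the 8 variables, 10 fits only Ivy (and all 8 values in {5, 8, 10, 13, 14, 22, 25, 29} must be used), so Ivy = 10.
The 7 still-open variables together cover exactly {5, 8, 13, 14, 22, 25, 29} — 7 values for 7 variables — and 13 appears only in Erin's list, so Erin = 13.
Dave and Omar share exactly the 2 values {5, 29}; by pigeonhole those values go to them, so strike 5, 29 from Carol, Kira.
So Kira = 25.

25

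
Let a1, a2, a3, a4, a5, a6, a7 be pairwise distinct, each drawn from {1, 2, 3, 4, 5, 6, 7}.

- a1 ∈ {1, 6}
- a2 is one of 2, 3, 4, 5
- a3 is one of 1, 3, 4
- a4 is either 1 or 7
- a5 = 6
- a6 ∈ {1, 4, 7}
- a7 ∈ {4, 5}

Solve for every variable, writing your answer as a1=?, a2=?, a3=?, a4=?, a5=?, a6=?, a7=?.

a5's domain is down to {6}, so a5 = 6. Eliminate 6 elsewhere: a1.
a1 has just one choice, so a1 = 1. Eliminate 1 elsewhere: a3, a4, a6.
That leaves a4 = 7. So a6 can't be 7.
That leaves a6 = 4. So a2, a3, a7 can't be 4.
a7's domain is down to {5}, so a7 = 5. Remove 5 from a2.
a3 has just one choice, so a3 = 3. So a2 can't be 3.
a2 must be 2 (only option left).

a1=1, a2=2, a3=3, a4=7, a5=6, a6=4, a7=5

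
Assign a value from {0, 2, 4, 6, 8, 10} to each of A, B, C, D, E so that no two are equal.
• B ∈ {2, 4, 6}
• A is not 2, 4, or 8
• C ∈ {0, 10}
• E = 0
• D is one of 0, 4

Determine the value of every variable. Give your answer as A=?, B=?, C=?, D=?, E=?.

E has just one choice, so E = 0. So A, C, D can't be 0.
That leaves C = 10. So A can't be 10.
D's domain is down to {4}, so D = 4. Eliminate 4 elsewhere: B.
That leaves A = 6. Remove 6 from B.
That leaves B = 2.

A=6, B=2, C=10, D=4, E=0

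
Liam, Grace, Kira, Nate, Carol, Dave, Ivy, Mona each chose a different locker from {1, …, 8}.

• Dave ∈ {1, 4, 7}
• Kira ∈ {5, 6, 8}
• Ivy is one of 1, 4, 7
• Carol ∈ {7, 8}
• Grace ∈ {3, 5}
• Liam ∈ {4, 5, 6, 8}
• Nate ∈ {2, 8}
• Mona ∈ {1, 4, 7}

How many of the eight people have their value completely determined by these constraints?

The 8 variables draw from only 8 values {1, 2, 3, 4, 5, 6, 7, 8}, so each is used; only Nate can be 2, hence Nate = 2.
The 7 still-open variables draw from only 7 values {1, 3, 4, 5, 6, 7, 8}, so each is used; only Grace can be 3, hence Grace = 3.
The 3 variables Dave, Ivy, Mona are confined to {1, 4, 7}, which locks those values in; drop them from Liam, Carol.
Carol must be 8 (only option left). Eliminate 8 elsewhere: Liam, Kira.
Determined: Grace=3, Nate=2, Carol=8. The other people each still have more than one consistent value. That makes 3.

3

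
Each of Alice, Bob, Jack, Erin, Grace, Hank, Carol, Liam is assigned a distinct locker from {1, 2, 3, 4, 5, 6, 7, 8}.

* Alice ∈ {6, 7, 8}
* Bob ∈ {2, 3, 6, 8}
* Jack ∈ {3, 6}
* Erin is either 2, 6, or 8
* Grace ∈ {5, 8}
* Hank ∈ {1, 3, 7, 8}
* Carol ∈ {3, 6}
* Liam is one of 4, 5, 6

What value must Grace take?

Among the 8 variables, 1 fits only Hank (and all 8 values in {1, 2, 3, 4, 5, 6, 7, 8} must be used), so Hank = 1.
The 7 still-open variables together cover exactly {2, 3, 4, 5, 6, 7, 8} — 7 values for 7 variables — and 4 appears only in Liam's list, so Liam = 4.
The 6 still-open variables draw from only 6 values {2, 3, 5, 6, 7, 8}, so each is used; only Grace can be 5, hence Grace = 5.

5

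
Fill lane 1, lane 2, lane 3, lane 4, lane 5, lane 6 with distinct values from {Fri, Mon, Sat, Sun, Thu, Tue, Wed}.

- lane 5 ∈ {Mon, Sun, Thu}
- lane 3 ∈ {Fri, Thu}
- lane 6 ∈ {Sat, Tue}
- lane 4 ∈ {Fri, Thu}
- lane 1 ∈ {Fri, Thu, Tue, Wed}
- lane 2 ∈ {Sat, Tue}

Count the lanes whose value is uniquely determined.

1

The 2 variables lane 2 and lane 6 are confined to {Sat, Tue}, which locks those values in; drop them from lane 1.
lane 3 and lane 4 share exactly the 2 values {Fri, Thu}; by pigeonhole those values go to them, so strike Fri, Thu from lane 1, lane 5.
That leaves lane 1 = Wed.
Determined: lane 1=Wed. The other lanes each still have more than one consistent value. That makes 1.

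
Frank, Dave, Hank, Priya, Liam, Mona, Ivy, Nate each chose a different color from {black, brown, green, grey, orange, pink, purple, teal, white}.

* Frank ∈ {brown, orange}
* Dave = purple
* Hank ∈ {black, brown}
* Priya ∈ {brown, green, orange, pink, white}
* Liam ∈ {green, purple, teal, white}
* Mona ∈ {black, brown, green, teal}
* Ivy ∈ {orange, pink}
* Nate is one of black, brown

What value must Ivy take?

pink

Dave has just one choice, so Dave = purple. So Liam can't be purple.
Hank and Nate share exactly the 2 values {black, brown}; by pigeonhole those values go to them, so strike black, brown from Frank, Priya, Mona.
Frank has just one choice, so Frank = orange. So Priya, Ivy can't be orange.
So Ivy = pink.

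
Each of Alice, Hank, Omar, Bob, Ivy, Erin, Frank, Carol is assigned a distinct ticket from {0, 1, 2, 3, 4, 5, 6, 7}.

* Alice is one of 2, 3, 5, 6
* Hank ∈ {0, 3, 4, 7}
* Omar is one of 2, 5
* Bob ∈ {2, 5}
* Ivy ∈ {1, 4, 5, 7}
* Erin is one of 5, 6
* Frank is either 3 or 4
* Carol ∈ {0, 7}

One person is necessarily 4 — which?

Among the 8 variables, 1 fits only Ivy (and all 8 values in {0, 1, 2, 3, 4, 5, 6, 7} must be used), so Ivy = 1.
The 2 variables Omar and Bob are confined to {2, 5}, which locks those values in; drop them from Alice, Erin.
That leaves Erin = 6. So Alice can't be 6.
That leaves Alice = 3. Strike 3 from Hank, Frank.
So 4 goes to Frank.

Frank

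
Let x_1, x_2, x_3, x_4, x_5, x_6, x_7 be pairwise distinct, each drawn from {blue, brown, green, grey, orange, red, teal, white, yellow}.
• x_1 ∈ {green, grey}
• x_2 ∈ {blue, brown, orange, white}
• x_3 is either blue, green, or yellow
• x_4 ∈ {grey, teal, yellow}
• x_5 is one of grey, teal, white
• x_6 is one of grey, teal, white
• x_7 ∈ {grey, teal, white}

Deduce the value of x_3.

x_5, x_6, x_7 share exactly the 3 values {grey, teal, white}; by pigeonhole those values go to them, so strike grey, teal, white from x_1, x_2, x_4.
x_1's domain is down to {green}, so x_1 = green. Strike green from x_3.
That leaves x_4 = yellow. Strike yellow from x_3.
So x_3 = blue.

blue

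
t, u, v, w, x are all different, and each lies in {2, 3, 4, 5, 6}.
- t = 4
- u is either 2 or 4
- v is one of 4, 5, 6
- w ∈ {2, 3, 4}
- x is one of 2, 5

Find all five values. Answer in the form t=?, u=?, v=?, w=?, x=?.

t must be 4 (only option left). So u, v, w can't be 4.
u has just one choice, so u = 2. So w, x can't be 2.
w has just one choice, so w = 3.
x's domain is down to {5}, so x = 5. Eliminate 5 elsewhere: v.
v must be 6 (only option left).

t=4, u=2, v=6, w=3, x=5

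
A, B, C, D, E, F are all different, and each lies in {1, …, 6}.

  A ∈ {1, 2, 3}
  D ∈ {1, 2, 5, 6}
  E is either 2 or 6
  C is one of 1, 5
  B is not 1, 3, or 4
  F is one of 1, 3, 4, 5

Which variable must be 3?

A

The 6 variables together cover exactly {1, 2, 3, 4, 5, 6} — 6 values for 6 variables — and 4 appears only in F's list, so F = 4.
The 5 still-open variables draw from only 5 values {1, 2, 3, 5, 6}, so each is used; only A can be 3, hence A = 3.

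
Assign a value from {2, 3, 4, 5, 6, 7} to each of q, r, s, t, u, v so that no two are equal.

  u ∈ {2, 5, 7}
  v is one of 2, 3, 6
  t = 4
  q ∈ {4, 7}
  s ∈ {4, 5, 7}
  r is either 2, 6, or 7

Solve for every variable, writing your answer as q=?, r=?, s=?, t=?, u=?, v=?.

t must be 4 (only option left). Remove 4 from q, s.
q has just one choice, so q = 7. Strike 7 from r, s, u.
s has just one choice, so s = 5. Strike 5 from u.
u must be 2 (only option left). Strike 2 from r, v.
r has just one choice, so r = 6. Eliminate 6 elsewhere: v.
v has just one choice, so v = 3.

q=7, r=6, s=5, t=4, u=2, v=3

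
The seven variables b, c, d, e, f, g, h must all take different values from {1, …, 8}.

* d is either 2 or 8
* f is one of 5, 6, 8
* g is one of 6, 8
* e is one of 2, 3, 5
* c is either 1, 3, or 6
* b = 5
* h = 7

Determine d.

b must be 5 (only option left). So e, f can't be 5.
h has just one choice, so h = 7.
The 5 still-open variables draw from only 5 values {1, 2, 3, 6, 8}, so each is used; only c can be 1, hence c = 1.
The 4 still-open variables together cover exactly {2, 3, 6, 8} — 4 values for 4 variables — and 3 appears only in e's list, so e = 3.
Among the 3 still-open variables, 2 fits only d (and all 3 values in {2, 6, 8} must be used), so d = 2.

2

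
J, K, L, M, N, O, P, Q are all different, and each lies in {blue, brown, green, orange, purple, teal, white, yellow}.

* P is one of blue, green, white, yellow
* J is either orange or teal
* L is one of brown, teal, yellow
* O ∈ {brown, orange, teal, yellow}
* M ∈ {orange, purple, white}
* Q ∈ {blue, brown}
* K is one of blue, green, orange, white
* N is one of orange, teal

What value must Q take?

blue

The 8 variables together cover exactly {blue, brown, green, orange, purple, teal, white, yellow} — 8 values for 8 variables — and purple appears only in M's list, so M = purple.
J and N share exactly the 2 values {orange, teal}; by pigeonhole those values go to them, so strike orange, teal from K, L, O.
L and O share exactly the 2 values {brown, yellow}; by pigeonhole those values go to them, so strike brown, yellow from P, Q.
So Q = blue.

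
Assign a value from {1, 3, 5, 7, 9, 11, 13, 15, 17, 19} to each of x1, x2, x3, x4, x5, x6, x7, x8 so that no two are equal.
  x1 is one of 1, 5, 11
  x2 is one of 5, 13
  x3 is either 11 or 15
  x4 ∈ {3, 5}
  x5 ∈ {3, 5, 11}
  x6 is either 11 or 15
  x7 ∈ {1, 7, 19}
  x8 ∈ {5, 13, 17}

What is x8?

x3 and x6 share exactly the 2 values {11, 15}; by pigeonhole those values go to them, so strike 11, 15 from x1, x5.
x4 and x5 between them cover only {3, 5} — a naked pair. Remove those values from x1, x2, x8.
x1 has just one choice, so x1 = 1. Strike 1 from x7.
x2 must be 13 (only option left). Strike 13 from x8.
So x8 = 17.

17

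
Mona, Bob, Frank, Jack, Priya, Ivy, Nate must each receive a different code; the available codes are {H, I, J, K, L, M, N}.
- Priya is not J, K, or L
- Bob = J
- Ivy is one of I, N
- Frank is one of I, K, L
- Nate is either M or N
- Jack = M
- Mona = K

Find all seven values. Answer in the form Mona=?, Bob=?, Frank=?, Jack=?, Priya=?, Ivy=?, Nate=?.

Mona=K, Bob=J, Frank=L, Jack=M, Priya=H, Ivy=I, Nate=N

Mona has just one choice, so Mona = K. Remove K from Frank.
Bob has just one choice, so Bob = J.
Jack has just one choice, so Jack = M. So Priya, Nate can't be M.
Nate's domain is down to {N}, so Nate = N. So Priya, Ivy can't be N.
That leaves Ivy = I. Remove I from Frank, Priya.
Frank has just one choice, so Frank = L.
Priya's domain is down to {H}, so Priya = H.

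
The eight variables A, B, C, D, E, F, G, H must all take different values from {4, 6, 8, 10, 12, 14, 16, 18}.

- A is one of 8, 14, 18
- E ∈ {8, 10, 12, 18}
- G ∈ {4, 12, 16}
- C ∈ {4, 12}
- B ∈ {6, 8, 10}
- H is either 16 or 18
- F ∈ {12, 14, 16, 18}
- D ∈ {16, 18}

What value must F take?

The 8 variables together cover exactly {4, 6, 8, 10, 12, 14, 16, 18} — 8 values for 8 variables — and 6 appears only in B's list, so B = 6.
The 7 still-open variables draw from only 7 values {4, 8, 10, 12, 14, 16, 18}, so each is used; only E can be 10, hence E = 10.
The 6 still-open variables draw from only 6 values {4, 8, 12, 14, 16, 18}, so each is used; only A can be 8, hence A = 8.
Among the 5 still-open variables, 14 fits only F (and all 5 values in {4, 12, 14, 16, 18} must be used), so F = 14.

14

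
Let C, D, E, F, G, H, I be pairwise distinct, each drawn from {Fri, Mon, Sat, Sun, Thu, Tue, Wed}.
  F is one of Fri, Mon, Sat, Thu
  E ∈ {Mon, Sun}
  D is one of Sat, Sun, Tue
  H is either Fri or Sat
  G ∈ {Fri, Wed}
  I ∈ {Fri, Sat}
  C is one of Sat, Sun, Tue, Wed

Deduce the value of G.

The 7 variables together cover exactly {Fri, Mon, Sat, Sun, Thu, Tue, Wed} — 7 values for 7 variables — and Thu appears only in F's list, so F = Thu.
The 6 still-open variables draw from only 6 values {Fri, Mon, Sat, Sun, Tue, Wed}, so each is used; only E can be Mon, hence E = Mon.
The 2 variables H and I are confined to {Fri, Sat}, which locks those values in; drop them from C, D, G.
So G = Wed.

Wed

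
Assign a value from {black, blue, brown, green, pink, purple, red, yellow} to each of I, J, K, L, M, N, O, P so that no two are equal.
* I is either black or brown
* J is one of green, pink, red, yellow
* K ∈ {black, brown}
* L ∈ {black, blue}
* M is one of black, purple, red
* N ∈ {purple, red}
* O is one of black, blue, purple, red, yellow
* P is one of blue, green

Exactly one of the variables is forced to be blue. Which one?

L

The 8 variables together cover exactly {black, blue, brown, green, pink, purple, red, yellow} — 8 values for 8 variables — and pink appears only in J's list, so J = pink.
The 7 still-open variables draw from only 7 values {black, blue, brown, green, purple, red, yellow}, so each is used; only P can be green, hence P = green.
The 6 still-open variables draw from only 6 values {black, blue, brown, purple, red, yellow}, so each is used; only O can be yellow, hence O = yellow.
The 5 still-open variables draw from only 5 values {black, blue, brown, purple, red}, so each is used; only L can be blue, hence L = blue.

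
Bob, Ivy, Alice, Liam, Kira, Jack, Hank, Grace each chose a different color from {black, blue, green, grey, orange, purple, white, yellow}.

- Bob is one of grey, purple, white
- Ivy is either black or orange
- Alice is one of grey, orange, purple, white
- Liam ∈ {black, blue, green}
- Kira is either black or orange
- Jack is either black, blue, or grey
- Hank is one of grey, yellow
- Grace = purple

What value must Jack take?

blue

Grace's domain is down to {purple}, so Grace = purple. So Bob, Alice can't be purple.
Among the 7 still-open variables, green fits only Liam (and all 7 values in {black, blue, green, grey, orange, white, yellow} must be used), so Liam = green.
The 6 still-open variables draw from only 6 values {black, blue, grey, orange, white, yellow}, so each is used; only Jack can be blue, hence Jack = blue.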